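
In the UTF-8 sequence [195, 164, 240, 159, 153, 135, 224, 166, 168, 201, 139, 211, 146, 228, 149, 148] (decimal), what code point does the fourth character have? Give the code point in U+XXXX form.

Offset 0: leading byte 0xC3 = 11000011 → 2-byte char #1 = C3 A4.
Offset 2: leading byte 0xF0 = 11110000 → 4-byte char #2 = F0 9F 99 87.
Offset 6: leading byte 0xE0 = 11100000 → 3-byte char #3 = E0 A6 A8.
Offset 9: leading byte 0xC9 = 11001001 → 2-byte char #4 = C9 8B.
Leading byte 0xC9 = 11001001 matches 110xxxxx → 2-byte sequence.
Byte 1: 0xC9 = 11001001, payload 01001 (5 bits).
Byte 2: 0x8B = 10001011 (10xxxxxx ✓), payload 001011.
Concatenate: 01001001011 = 0x24B (11 bits → U+024B).

U+024B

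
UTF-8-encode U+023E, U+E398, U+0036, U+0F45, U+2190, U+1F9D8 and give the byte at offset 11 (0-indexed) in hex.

0x90

U+023E → 2-byte form C8 BE at offsets 0–1.
U+E398 → 3-byte form EE 8E 98 at offsets 2–4.
U+0036 → 1-byte form 36 at offsets 5–5.
U+0F45 → 3-byte form E0 BD 85 at offsets 6–8.
U+2190 → 3-byte form E2 86 90 at offsets 9–11.
Offset 11 falls in char 5's range; it's byte 3 of E2 86 90 = 0x90.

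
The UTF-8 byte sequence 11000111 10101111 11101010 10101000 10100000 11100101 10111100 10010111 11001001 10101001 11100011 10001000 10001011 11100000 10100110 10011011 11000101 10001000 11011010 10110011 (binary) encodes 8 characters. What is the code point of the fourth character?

U+0269

Offset 0: leading byte 0xC7 = 11000111 → 2-byte char #1 = C7 AF.
Offset 2: leading byte 0xEA = 11101010 → 3-byte char #2 = EA A8 A0.
Offset 5: leading byte 0xE5 = 11100101 → 3-byte char #3 = E5 BC 97.
Offset 8: leading byte 0xC9 = 11001001 → 2-byte char #4 = C9 A9.
Leading byte 0xC9 = 11001001 matches 110xxxxx → 2-byte sequence.
Byte 1: 0xC9 = 11001001, payload 01001 (5 bits).
Byte 2: 0xA9 = 10101001 (10xxxxxx ✓), payload 101001.
Concatenate: 01001101001 = 0x269 (11 bits → U+0269).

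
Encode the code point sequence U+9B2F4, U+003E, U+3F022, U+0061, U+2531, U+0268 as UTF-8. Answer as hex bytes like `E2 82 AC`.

F2 9B 8B B4 3E F0 BF 80 A2 61 E2 94 B1 C9 A8

U+9B2F4: 4-byte form → F2 9B 8B B4.
U+003E: 1-byte form → 3E.
U+3F022: 4-byte form → F0 BF 80 A2.
U+0061: 1-byte form → 61.
U+2531: 3-byte form → E2 94 B1.
U+0268: 2-byte form → C9 A8.
Concatenated (15 bytes): F2 9B 8B B4 3E F0 BF 80 A2 61 E2 94 B1 C9 A8.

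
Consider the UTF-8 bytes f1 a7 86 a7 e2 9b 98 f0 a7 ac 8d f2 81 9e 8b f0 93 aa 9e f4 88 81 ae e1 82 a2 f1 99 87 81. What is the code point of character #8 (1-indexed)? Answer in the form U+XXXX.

U+591C1

Offset 0: leading byte 0xF1 = 11110001 → 4-byte char #1 = F1 A7 86 A7.
Offset 4: leading byte 0xE2 = 11100010 → 3-byte char #2 = E2 9B 98.
Offset 7: leading byte 0xF0 = 11110000 → 4-byte char #3 = F0 A7 AC 8D.
Offset 11: leading byte 0xF2 = 11110010 → 4-byte char #4 = F2 81 9E 8B.
Offset 15: leading byte 0xF0 = 11110000 → 4-byte char #5 = F0 93 AA 9E.
Offset 19: leading byte 0xF4 = 11110100 → 4-byte char #6 = F4 88 81 AE.
Offset 23: leading byte 0xE1 = 11100001 → 3-byte char #7 = E1 82 A2.
Offset 26: leading byte 0xF1 = 11110001 → 4-byte char #8 = F1 99 87 81.
Leading byte 0xF1 = 11110001 matches 11110xxx → 4-byte sequence.
Byte 1: 0xF1 = 11110001, payload 001 (3 bits).
Byte 2: 0x99 = 10011001 (10xxxxxx ✓), payload 011001.
Byte 3: 0x87 = 10000111 (10xxxxxx ✓), payload 000111.
Byte 4: 0x81 = 10000001 (10xxxxxx ✓), payload 000001.
Concatenate: 001011001000111000001 = 0x591C1 (21 bits → U+591C1).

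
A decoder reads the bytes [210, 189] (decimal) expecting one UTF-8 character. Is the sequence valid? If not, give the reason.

Leading byte 0xD2 = 11010010 → 2-byte form.
Continuation bytes 0xBD=10111101 all match 10xxxxxx.
Decoded value 0x4BD is ≥ 0x80 (shortest form) and not a surrogate.

valid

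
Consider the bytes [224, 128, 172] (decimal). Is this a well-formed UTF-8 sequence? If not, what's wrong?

invalid (overlong encoding)

Leading byte 0xE0 = 11100000 → 3-byte form.
Continuation bytes all match 10xxxxxx. Payload decodes to 0x2C.
But 0x2C < 0x800, the minimum for a 3-byte sequence — this is an overlong encoding.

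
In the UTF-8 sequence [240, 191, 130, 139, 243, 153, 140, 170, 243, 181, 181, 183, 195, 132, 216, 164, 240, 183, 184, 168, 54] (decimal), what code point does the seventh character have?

U+0036

Offset 0: leading byte 0xF0 = 11110000 → 4-byte char #1 = F0 BF 82 8B.
Offset 4: leading byte 0xF3 = 11110011 → 4-byte char #2 = F3 99 8C AA.
Offset 8: leading byte 0xF3 = 11110011 → 4-byte char #3 = F3 B5 B5 B7.
Offset 12: leading byte 0xC3 = 11000011 → 2-byte char #4 = C3 84.
Offset 14: leading byte 0xD8 = 11011000 → 2-byte char #5 = D8 A4.
Offset 16: leading byte 0xF0 = 11110000 → 4-byte char #6 = F0 B7 B8 A8.
Offset 20: leading byte 0x36 = 00110110 → 1-byte char #7 = 36.
Leading byte 0x36 = 00110110 matches 0xxxxxxx → 1-byte sequence.
Byte 1: 0x36 = 00110110, payload 0110110 (7 bits).
Concatenate: 0110110 = 0x36 (7 bits → U+0036).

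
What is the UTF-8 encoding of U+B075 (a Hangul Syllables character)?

EB 81 B5

U+B075 = 0xB075 = 45173 decimal. In range U+0800–U+FFFF → 3-byte form: 1110xxxx 10xxxxxx 10xxxxxx.
Binary (16 bits): 1011000001110101.
Split 4+6+6: 1011 | 000001 | 110101.
Byte 1: 11101011 = 0xEB.
Byte 2: 10000001 = 0x81.
Byte 3: 10110101 = 0xB5.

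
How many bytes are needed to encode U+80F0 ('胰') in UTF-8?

U+80F0 = 0x80F0. UTF-8 uses 1 byte below 0x80, 2 below 0x800, 3 below 0x10000, 4 up to 0x10FFFF. 0x80F0 is in U+0800–U+FFFF → 3 bytes.

3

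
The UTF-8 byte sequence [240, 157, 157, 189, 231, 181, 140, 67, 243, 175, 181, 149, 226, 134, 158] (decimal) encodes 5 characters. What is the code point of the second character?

Offset 0: leading byte 0xF0 = 11110000 → 4-byte char #1 = F0 9D 9D BD.
Offset 4: leading byte 0xE7 = 11100111 → 3-byte char #2 = E7 B5 8C.
Leading byte 0xE7 = 11100111 matches 1110xxxx → 3-byte sequence.
Byte 1: 0xE7 = 11100111, payload 0111 (4 bits).
Byte 2: 0xB5 = 10110101 (10xxxxxx ✓), payload 110101.
Byte 3: 0x8C = 10001100 (10xxxxxx ✓), payload 001100.
Concatenate: 0111110101001100 = 0x7D4C (16 bits → U+7D4C).

U+7D4C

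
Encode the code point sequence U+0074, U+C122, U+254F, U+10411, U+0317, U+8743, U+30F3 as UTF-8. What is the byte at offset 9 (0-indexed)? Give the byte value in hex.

U+0074 → 1-byte form 74 at offsets 0–0.
U+C122 → 3-byte form EC 84 A2 at offsets 1–3.
U+254F → 3-byte form E2 95 8F at offsets 4–6.
U+10411 → 4-byte form F0 90 90 91 at offsets 7–10.
Offset 9 falls in char 4's range; it's byte 3 of F0 90 90 91 = 0x90.

0x90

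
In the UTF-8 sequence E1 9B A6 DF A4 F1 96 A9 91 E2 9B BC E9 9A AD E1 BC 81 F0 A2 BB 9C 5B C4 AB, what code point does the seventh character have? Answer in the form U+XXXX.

Offset 0: leading byte 0xE1 = 11100001 → 3-byte char #1 = E1 9B A6.
Offset 3: leading byte 0xDF = 11011111 → 2-byte char #2 = DF A4.
Offset 5: leading byte 0xF1 = 11110001 → 4-byte char #3 = F1 96 A9 91.
Offset 9: leading byte 0xE2 = 11100010 → 3-byte char #4 = E2 9B BC.
Offset 12: leading byte 0xE9 = 11101001 → 3-byte char #5 = E9 9A AD.
Offset 15: leading byte 0xE1 = 11100001 → 3-byte char #6 = E1 BC 81.
Offset 18: leading byte 0xF0 = 11110000 → 4-byte char #7 = F0 A2 BB 9C.
Leading byte 0xF0 = 11110000 matches 11110xxx → 4-byte sequence.
Byte 1: 0xF0 = 11110000, payload 000 (3 bits).
Byte 2: 0xA2 = 10100010 (10xxxxxx ✓), payload 100010.
Byte 3: 0xBB = 10111011 (10xxxxxx ✓), payload 111011.
Byte 4: 0x9C = 10011100 (10xxxxxx ✓), payload 011100.
Concatenate: 000100010111011011100 = 0x22EDC (21 bits → U+22EDC).

U+22EDC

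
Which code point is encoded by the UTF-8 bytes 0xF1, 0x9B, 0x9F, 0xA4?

Leading byte 0xF1 = 11110001 matches 11110xxx → 4-byte sequence.
Byte 1: 0xF1 = 11110001, payload 001 (3 bits).
Byte 2: 0x9B = 10011011 (10xxxxxx ✓), payload 011011.
Byte 3: 0x9F = 10011111 (10xxxxxx ✓), payload 011111.
Byte 4: 0xA4 = 10100100 (10xxxxxx ✓), payload 100100.
Concatenate: 001011011011111100100 = 0x5B7E4 (21 bits → U+5B7E4).

U+5B7E4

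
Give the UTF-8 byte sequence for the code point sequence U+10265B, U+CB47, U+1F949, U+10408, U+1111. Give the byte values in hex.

U+10265B: 4-byte form → F4 82 99 9B.
U+CB47: 3-byte form → EC AD 87.
U+1F949: 4-byte form → F0 9F A5 89.
U+10408: 4-byte form → F0 90 90 88.
U+1111: 3-byte form → E1 84 91.
Concatenated (18 bytes): F4 82 99 9B EC AD 87 F0 9F A5 89 F0 90 90 88 E1 84 91.

F4 82 99 9B EC AD 87 F0 9F A5 89 F0 90 90 88 E1 84 91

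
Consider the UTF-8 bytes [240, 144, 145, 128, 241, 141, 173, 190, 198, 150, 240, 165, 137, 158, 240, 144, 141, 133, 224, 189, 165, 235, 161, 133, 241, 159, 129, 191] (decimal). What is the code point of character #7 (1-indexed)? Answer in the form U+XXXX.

Offset 0: leading byte 0xF0 = 11110000 → 4-byte char #1 = F0 90 91 80.
Offset 4: leading byte 0xF1 = 11110001 → 4-byte char #2 = F1 8D AD BE.
Offset 8: leading byte 0xC6 = 11000110 → 2-byte char #3 = C6 96.
Offset 10: leading byte 0xF0 = 11110000 → 4-byte char #4 = F0 A5 89 9E.
Offset 14: leading byte 0xF0 = 11110000 → 4-byte char #5 = F0 90 8D 85.
Offset 18: leading byte 0xE0 = 11100000 → 3-byte char #6 = E0 BD A5.
Offset 21: leading byte 0xEB = 11101011 → 3-byte char #7 = EB A1 85.
Leading byte 0xEB = 11101011 matches 1110xxxx → 3-byte sequence.
Byte 1: 0xEB = 11101011, payload 1011 (4 bits).
Byte 2: 0xA1 = 10100001 (10xxxxxx ✓), payload 100001.
Byte 3: 0x85 = 10000101 (10xxxxxx ✓), payload 000101.
Concatenate: 1011100001000101 = 0xB845 (16 bits → U+B845).

U+B845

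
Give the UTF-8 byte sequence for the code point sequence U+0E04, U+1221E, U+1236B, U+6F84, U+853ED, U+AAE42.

E0 B8 84 F0 92 88 9E F0 92 8D AB E6 BE 84 F2 85 8F AD F2 AA B9 82

U+0E04: 3-byte form → E0 B8 84.
U+1221E: 4-byte form → F0 92 88 9E.
U+1236B: 4-byte form → F0 92 8D AB.
U+6F84: 3-byte form → E6 BE 84.
U+853ED: 4-byte form → F2 85 8F AD.
U+AAE42: 4-byte form → F2 AA B9 82.
Concatenated (22 bytes): E0 B8 84 F0 92 88 9E F0 92 8D AB E6 BE 84 F2 85 8F AD F2 AA B9 82.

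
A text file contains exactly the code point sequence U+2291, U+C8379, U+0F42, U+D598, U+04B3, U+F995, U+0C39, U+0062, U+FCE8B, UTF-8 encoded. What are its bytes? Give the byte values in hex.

E2 8A 91 F3 88 8D B9 E0 BD 82 ED 96 98 D2 B3 EF A6 95 E0 B0 B9 62 F3 BC BA 8B

U+2291: 3-byte form → E2 8A 91.
U+C8379: 4-byte form → F3 88 8D B9.
U+0F42: 3-byte form → E0 BD 82.
U+D598: 3-byte form → ED 96 98.
U+04B3: 2-byte form → D2 B3.
U+F995: 3-byte form → EF A6 95.
U+0C39: 3-byte form → E0 B0 B9.
U+0062: 1-byte form → 62.
U+FCE8B: 4-byte form → F3 BC BA 8B.
Concatenated (26 bytes): E2 8A 91 F3 88 8D B9 E0 BD 82 ED 96 98 D2 B3 EF A6 95 E0 B0 B9 62 F3 BC BA 8B.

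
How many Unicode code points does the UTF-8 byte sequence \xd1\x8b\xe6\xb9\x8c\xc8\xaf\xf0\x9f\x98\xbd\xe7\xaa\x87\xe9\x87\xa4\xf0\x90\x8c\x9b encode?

Byte at offset 0: 0xD1 = 11010001 → 2-byte char (#1). Advance 2.
Byte at offset 2: 0xE6 = 11100110 → 3-byte char (#2). Advance 3.
Byte at offset 5: 0xC8 = 11001000 → 2-byte char (#3). Advance 2.
Byte at offset 7: 0xF0 = 11110000 → 4-byte char (#4). Advance 4.
Byte at offset 11: 0xE7 = 11100111 → 3-byte char (#5). Advance 3.
Byte at offset 14: 0xE9 = 11101001 → 3-byte char (#6). Advance 3.
Byte at offset 17: 0xF0 = 11110000 → 4-byte char (#7). Advance 4.
Reached end at offset 21 after 7 code points.

7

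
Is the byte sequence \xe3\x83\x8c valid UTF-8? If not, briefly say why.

Leading byte 0xE3 = 11100011 → 3-byte form.
Continuation bytes 0x83=10000011, 0x8C=10001100 all match 10xxxxxx.
Decoded value 0x30CC is ≥ 0x800 (shortest form) and not a surrogate.

valid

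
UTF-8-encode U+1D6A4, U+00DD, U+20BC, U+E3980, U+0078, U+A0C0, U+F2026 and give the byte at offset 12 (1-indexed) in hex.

0xA6

1-indexed offset 12 is 0-indexed offset 11.
U+1D6A4 → 4-byte form F0 9D 9A A4 at offsets 0–3.
U+00DD → 2-byte form C3 9D at offsets 4–5.
U+20BC → 3-byte form E2 82 BC at offsets 6–8.
U+E3980 → 4-byte form F3 A3 A6 80 at offsets 9–12.
Offset 11 falls in char 4's range; it's byte 3 of F3 A3 A6 80 = 0xA6.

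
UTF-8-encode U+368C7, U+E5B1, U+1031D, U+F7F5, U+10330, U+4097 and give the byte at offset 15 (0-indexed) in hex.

0x90

U+368C7 → 4-byte form F0 B6 A3 87 at offsets 0–3.
U+E5B1 → 3-byte form EE 96 B1 at offsets 4–6.
U+1031D → 4-byte form F0 90 8C 9D at offsets 7–10.
U+F7F5 → 3-byte form EF 9F B5 at offsets 11–13.
U+10330 → 4-byte form F0 90 8C B0 at offsets 14–17.
Offset 15 falls in char 5's range; it's byte 2 of F0 90 8C B0 = 0x90.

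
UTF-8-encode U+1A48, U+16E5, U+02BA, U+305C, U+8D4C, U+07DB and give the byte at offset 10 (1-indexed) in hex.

0x81

1-indexed offset 10 is 0-indexed offset 9.
U+1A48 → 3-byte form E1 A9 88 at offsets 0–2.
U+16E5 → 3-byte form E1 9B A5 at offsets 3–5.
U+02BA → 2-byte form CA BA at offsets 6–7.
U+305C → 3-byte form E3 81 9C at offsets 8–10.
Offset 9 falls in char 4's range; it's byte 2 of E3 81 9C = 0x81.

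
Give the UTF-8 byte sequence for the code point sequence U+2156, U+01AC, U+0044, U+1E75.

E2 85 96 C6 AC 44 E1 B9 B5

U+2156: 3-byte form → E2 85 96.
U+01AC: 2-byte form → C6 AC.
U+0044: 1-byte form → 44.
U+1E75: 3-byte form → E1 B9 B5.
Concatenated (9 bytes): E2 85 96 C6 AC 44 E1 B9 B5.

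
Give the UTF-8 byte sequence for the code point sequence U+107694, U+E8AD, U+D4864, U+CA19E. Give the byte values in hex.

U+107694: 4-byte form → F4 87 9A 94.
U+E8AD: 3-byte form → EE A2 AD.
U+D4864: 4-byte form → F3 94 A1 A4.
U+CA19E: 4-byte form → F3 8A 86 9E.
Concatenated (15 bytes): F4 87 9A 94 EE A2 AD F3 94 A1 A4 F3 8A 86 9E.

F4 87 9A 94 EE A2 AD F3 94 A1 A4 F3 8A 86 9E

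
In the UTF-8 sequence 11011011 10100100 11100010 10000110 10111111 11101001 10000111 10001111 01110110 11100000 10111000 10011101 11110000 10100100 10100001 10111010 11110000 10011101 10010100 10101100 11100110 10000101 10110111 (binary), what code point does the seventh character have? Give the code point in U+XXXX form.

U+1D52C

Offset 0: leading byte 0xDB = 11011011 → 2-byte char #1 = DB A4.
Offset 2: leading byte 0xE2 = 11100010 → 3-byte char #2 = E2 86 BF.
Offset 5: leading byte 0xE9 = 11101001 → 3-byte char #3 = E9 87 8F.
Offset 8: leading byte 0x76 = 01110110 → 1-byte char #4 = 76.
Offset 9: leading byte 0xE0 = 11100000 → 3-byte char #5 = E0 B8 9D.
Offset 12: leading byte 0xF0 = 11110000 → 4-byte char #6 = F0 A4 A1 BA.
Offset 16: leading byte 0xF0 = 11110000 → 4-byte char #7 = F0 9D 94 AC.
Leading byte 0xF0 = 11110000 matches 11110xxx → 4-byte sequence.
Byte 1: 0xF0 = 11110000, payload 000 (3 bits).
Byte 2: 0x9D = 10011101 (10xxxxxx ✓), payload 011101.
Byte 3: 0x94 = 10010100 (10xxxxxx ✓), payload 010100.
Byte 4: 0xAC = 10101100 (10xxxxxx ✓), payload 101100.
Concatenate: 000011101010100101100 = 0x1D52C (21 bits → U+1D52C).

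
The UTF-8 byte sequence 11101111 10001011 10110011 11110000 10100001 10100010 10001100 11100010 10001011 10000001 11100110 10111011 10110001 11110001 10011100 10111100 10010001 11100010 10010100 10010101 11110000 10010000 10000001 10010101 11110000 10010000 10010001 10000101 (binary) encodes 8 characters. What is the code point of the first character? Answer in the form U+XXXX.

Offset 0: leading byte 0xEF = 11101111 → 3-byte char #1 = EF 8B B3.
Leading byte 0xEF = 11101111 matches 1110xxxx → 3-byte sequence.
Byte 1: 0xEF = 11101111, payload 1111 (4 bits).
Byte 2: 0x8B = 10001011 (10xxxxxx ✓), payload 001011.
Byte 3: 0xB3 = 10110011 (10xxxxxx ✓), payload 110011.
Concatenate: 1111001011110011 = 0xF2F3 (16 bits → U+F2F3).

U+F2F3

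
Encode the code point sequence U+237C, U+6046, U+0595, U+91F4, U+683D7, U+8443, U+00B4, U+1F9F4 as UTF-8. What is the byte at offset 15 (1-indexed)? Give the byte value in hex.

0x97

1-indexed offset 15 is 0-indexed offset 14.
U+237C → 3-byte form E2 8D BC at offsets 0–2.
U+6046 → 3-byte form E6 81 86 at offsets 3–5.
U+0595 → 2-byte form D6 95 at offsets 6–7.
U+91F4 → 3-byte form E9 87 B4 at offsets 8–10.
U+683D7 → 4-byte form F1 A8 8F 97 at offsets 11–14.
Offset 14 falls in char 5's range; it's byte 4 of F1 A8 8F 97 = 0x97.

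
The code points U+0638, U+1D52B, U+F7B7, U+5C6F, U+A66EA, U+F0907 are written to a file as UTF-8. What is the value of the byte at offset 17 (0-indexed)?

0xB0

U+0638 → 2-byte form D8 B8 at offsets 0–1.
U+1D52B → 4-byte form F0 9D 94 AB at offsets 2–5.
U+F7B7 → 3-byte form EF 9E B7 at offsets 6–8.
U+5C6F → 3-byte form E5 B1 AF at offsets 9–11.
U+A66EA → 4-byte form F2 A6 9B AA at offsets 12–15.
U+F0907 → 4-byte form F3 B0 A4 87 at offsets 16–19.
Offset 17 falls in char 6's range; it's byte 2 of F3 B0 A4 87 = 0xB0.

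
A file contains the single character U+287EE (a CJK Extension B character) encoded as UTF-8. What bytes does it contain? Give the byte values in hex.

U+287EE = 0x287EE = 165870 decimal. In range U+10000–U+10FFFF → 4-byte form: 11110xxx 10xxxxxx 10xxxxxx 10xxxxxx.
Binary (21 bits): 000101000011111101110.
Split 3+6+6+6: 000 | 101000 | 011111 | 101110.
Byte 1: 11110000 = 0xF0.
Byte 2: 10101000 = 0xA8.
Byte 3: 10011111 = 0x9F.
Byte 4: 10101110 = 0xAE.

F0 A8 9F AE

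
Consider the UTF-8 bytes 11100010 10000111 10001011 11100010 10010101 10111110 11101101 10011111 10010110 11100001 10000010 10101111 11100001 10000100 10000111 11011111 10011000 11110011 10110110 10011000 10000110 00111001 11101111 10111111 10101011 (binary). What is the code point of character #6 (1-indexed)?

U+07D8

Offset 0: leading byte 0xE2 = 11100010 → 3-byte char #1 = E2 87 8B.
Offset 3: leading byte 0xE2 = 11100010 → 3-byte char #2 = E2 95 BE.
Offset 6: leading byte 0xED = 11101101 → 3-byte char #3 = ED 9F 96.
Offset 9: leading byte 0xE1 = 11100001 → 3-byte char #4 = E1 82 AF.
Offset 12: leading byte 0xE1 = 11100001 → 3-byte char #5 = E1 84 87.
Offset 15: leading byte 0xDF = 11011111 → 2-byte char #6 = DF 98.
Leading byte 0xDF = 11011111 matches 110xxxxx → 2-byte sequence.
Byte 1: 0xDF = 11011111, payload 11111 (5 bits).
Byte 2: 0x98 = 10011000 (10xxxxxx ✓), payload 011000.
Concatenate: 11111011000 = 0x7D8 (11 bits → U+07D8).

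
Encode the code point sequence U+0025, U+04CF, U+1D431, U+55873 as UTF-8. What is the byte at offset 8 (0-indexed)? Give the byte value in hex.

0x95

U+0025 → 1-byte form 25 at offsets 0–0.
U+04CF → 2-byte form D3 8F at offsets 1–2.
U+1D431 → 4-byte form F0 9D 90 B1 at offsets 3–6.
U+55873 → 4-byte form F1 95 A1 B3 at offsets 7–10.
Offset 8 falls in char 4's range; it's byte 2 of F1 95 A1 B3 = 0x95.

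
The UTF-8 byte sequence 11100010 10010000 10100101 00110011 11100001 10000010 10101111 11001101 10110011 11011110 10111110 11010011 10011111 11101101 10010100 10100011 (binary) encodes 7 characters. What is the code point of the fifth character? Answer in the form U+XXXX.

U+07BE

Offset 0: leading byte 0xE2 = 11100010 → 3-byte char #1 = E2 90 A5.
Offset 3: leading byte 0x33 = 00110011 → 1-byte char #2 = 33.
Offset 4: leading byte 0xE1 = 11100001 → 3-byte char #3 = E1 82 AF.
Offset 7: leading byte 0xCD = 11001101 → 2-byte char #4 = CD B3.
Offset 9: leading byte 0xDE = 11011110 → 2-byte char #5 = DE BE.
Leading byte 0xDE = 11011110 matches 110xxxxx → 2-byte sequence.
Byte 1: 0xDE = 11011110, payload 11110 (5 bits).
Byte 2: 0xBE = 10111110 (10xxxxxx ✓), payload 111110.
Concatenate: 11110111110 = 0x7BE (11 bits → U+07BE).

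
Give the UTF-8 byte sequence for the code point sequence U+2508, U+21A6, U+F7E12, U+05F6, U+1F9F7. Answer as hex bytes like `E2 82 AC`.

U+2508: 3-byte form → E2 94 88.
U+21A6: 3-byte form → E2 86 A6.
U+F7E12: 4-byte form → F3 B7 B8 92.
U+05F6: 2-byte form → D7 B6.
U+1F9F7: 4-byte form → F0 9F A7 B7.
Concatenated (16 bytes): E2 94 88 E2 86 A6 F3 B7 B8 92 D7 B6 F0 9F A7 B7.

E2 94 88 E2 86 A6 F3 B7 B8 92 D7 B6 F0 9F A7 B7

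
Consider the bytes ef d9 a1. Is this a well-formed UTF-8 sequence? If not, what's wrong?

Leading byte 0xEF = 11101111 → 3-byte form.
Byte 2 is 0xD9 = 11011001, which is not 10xxxxxx — expected a continuation byte.

invalid (non-continuation byte where continuation expected)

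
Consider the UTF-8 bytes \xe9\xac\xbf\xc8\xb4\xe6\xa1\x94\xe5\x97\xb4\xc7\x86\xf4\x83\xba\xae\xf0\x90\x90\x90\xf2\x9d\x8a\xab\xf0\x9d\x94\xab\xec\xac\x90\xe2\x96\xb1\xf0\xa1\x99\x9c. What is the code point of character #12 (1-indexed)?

Offset 0: leading byte 0xE9 = 11101001 → 3-byte char #1 = E9 AC BF.
Offset 3: leading byte 0xC8 = 11001000 → 2-byte char #2 = C8 B4.
Offset 5: leading byte 0xE6 = 11100110 → 3-byte char #3 = E6 A1 94.
Offset 8: leading byte 0xE5 = 11100101 → 3-byte char #4 = E5 97 B4.
Offset 11: leading byte 0xC7 = 11000111 → 2-byte char #5 = C7 86.
Offset 13: leading byte 0xF4 = 11110100 → 4-byte char #6 = F4 83 BA AE.
Offset 17: leading byte 0xF0 = 11110000 → 4-byte char #7 = F0 90 90 90.
Offset 21: leading byte 0xF2 = 11110010 → 4-byte char #8 = F2 9D 8A AB.
Offset 25: leading byte 0xF0 = 11110000 → 4-byte char #9 = F0 9D 94 AB.
Offset 29: leading byte 0xEC = 11101100 → 3-byte char #10 = EC AC 90.
Offset 32: leading byte 0xE2 = 11100010 → 3-byte char #11 = E2 96 B1.
Offset 35: leading byte 0xF0 = 11110000 → 4-byte char #12 = F0 A1 99 9C.
Leading byte 0xF0 = 11110000 matches 11110xxx → 4-byte sequence.
Byte 1: 0xF0 = 11110000, payload 000 (3 bits).
Byte 2: 0xA1 = 10100001 (10xxxxxx ✓), payload 100001.
Byte 3: 0x99 = 10011001 (10xxxxxx ✓), payload 011001.
Byte 4: 0x9C = 10011100 (10xxxxxx ✓), payload 011100.
Concatenate: 000100001011001011100 = 0x2165C (21 bits → U+2165C).

U+2165C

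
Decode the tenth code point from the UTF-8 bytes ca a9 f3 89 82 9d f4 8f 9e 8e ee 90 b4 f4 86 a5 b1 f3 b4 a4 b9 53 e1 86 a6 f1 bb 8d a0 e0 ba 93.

U+0E93

Offset 0: leading byte 0xCA = 11001010 → 2-byte char #1 = CA A9.
Offset 2: leading byte 0xF3 = 11110011 → 4-byte char #2 = F3 89 82 9D.
Offset 6: leading byte 0xF4 = 11110100 → 4-byte char #3 = F4 8F 9E 8E.
Offset 10: leading byte 0xEE = 11101110 → 3-byte char #4 = EE 90 B4.
Offset 13: leading byte 0xF4 = 11110100 → 4-byte char #5 = F4 86 A5 B1.
Offset 17: leading byte 0xF3 = 11110011 → 4-byte char #6 = F3 B4 A4 B9.
Offset 21: leading byte 0x53 = 01010011 → 1-byte char #7 = 53.
Offset 22: leading byte 0xE1 = 11100001 → 3-byte char #8 = E1 86 A6.
Offset 25: leading byte 0xF1 = 11110001 → 4-byte char #9 = F1 BB 8D A0.
Offset 29: leading byte 0xE0 = 11100000 → 3-byte char #10 = E0 BA 93.
Leading byte 0xE0 = 11100000 matches 1110xxxx → 3-byte sequence.
Byte 1: 0xE0 = 11100000, payload 0000 (4 bits).
Byte 2: 0xBA = 10111010 (10xxxxxx ✓), payload 111010.
Byte 3: 0x93 = 10010011 (10xxxxxx ✓), payload 010011.
Concatenate: 0000111010010011 = 0xE93 (16 bits → U+0E93).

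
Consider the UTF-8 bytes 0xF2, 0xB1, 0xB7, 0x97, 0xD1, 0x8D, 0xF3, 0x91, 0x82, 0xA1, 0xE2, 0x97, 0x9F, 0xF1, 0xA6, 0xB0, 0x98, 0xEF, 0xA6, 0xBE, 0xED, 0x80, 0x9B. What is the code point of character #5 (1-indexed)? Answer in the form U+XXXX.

U+66C18

Offset 0: leading byte 0xF2 = 11110010 → 4-byte char #1 = F2 B1 B7 97.
Offset 4: leading byte 0xD1 = 11010001 → 2-byte char #2 = D1 8D.
Offset 6: leading byte 0xF3 = 11110011 → 4-byte char #3 = F3 91 82 A1.
Offset 10: leading byte 0xE2 = 11100010 → 3-byte char #4 = E2 97 9F.
Offset 13: leading byte 0xF1 = 11110001 → 4-byte char #5 = F1 A6 B0 98.
Leading byte 0xF1 = 11110001 matches 11110xxx → 4-byte sequence.
Byte 1: 0xF1 = 11110001, payload 001 (3 bits).
Byte 2: 0xA6 = 10100110 (10xxxxxx ✓), payload 100110.
Byte 3: 0xB0 = 10110000 (10xxxxxx ✓), payload 110000.
Byte 4: 0x98 = 10011000 (10xxxxxx ✓), payload 011000.
Concatenate: 001100110110000011000 = 0x66C18 (21 bits → U+66C18).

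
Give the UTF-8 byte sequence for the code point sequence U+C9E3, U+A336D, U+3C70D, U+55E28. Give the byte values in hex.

EC A7 A3 F2 A3 8D AD F0 BC 9C 8D F1 95 B8 A8

U+C9E3: 3-byte form → EC A7 A3.
U+A336D: 4-byte form → F2 A3 8D AD.
U+3C70D: 4-byte form → F0 BC 9C 8D.
U+55E28: 4-byte form → F1 95 B8 A8.
Concatenated (15 bytes): EC A7 A3 F2 A3 8D AD F0 BC 9C 8D F1 95 B8 A8.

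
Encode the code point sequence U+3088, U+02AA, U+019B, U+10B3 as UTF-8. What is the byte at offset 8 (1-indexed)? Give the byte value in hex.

0xE1

1-indexed offset 8 is 0-indexed offset 7.
U+3088 → 3-byte form E3 82 88 at offsets 0–2.
U+02AA → 2-byte form CA AA at offsets 3–4.
U+019B → 2-byte form C6 9B at offsets 5–6.
U+10B3 → 3-byte form E1 82 B3 at offsets 7–9.
Offset 7 falls in char 4's range; it's byte 1 of E1 82 B3 = 0xE1.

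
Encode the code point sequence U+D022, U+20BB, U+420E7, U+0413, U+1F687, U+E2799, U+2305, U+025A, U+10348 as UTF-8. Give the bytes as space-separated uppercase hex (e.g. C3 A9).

ED 80 A2 E2 82 BB F1 82 83 A7 D0 93 F0 9F 9A 87 F3 A2 9E 99 E2 8C 85 C9 9A F0 90 8D 88

U+D022: 3-byte form → ED 80 A2.
U+20BB: 3-byte form → E2 82 BB.
U+420E7: 4-byte form → F1 82 83 A7.
U+0413: 2-byte form → D0 93.
U+1F687: 4-byte form → F0 9F 9A 87.
U+E2799: 4-byte form → F3 A2 9E 99.
U+2305: 3-byte form → E2 8C 85.
U+025A: 2-byte form → C9 9A.
U+10348: 4-byte form → F0 90 8D 88.
Concatenated (29 bytes): ED 80 A2 E2 82 BB F1 82 83 A7 D0 93 F0 9F 9A 87 F3 A2 9E 99 E2 8C 85 C9 9A F0 90 8D 88.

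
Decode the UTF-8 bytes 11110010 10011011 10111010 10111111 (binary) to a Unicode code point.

U+9BEBF

Leading byte 0xF2 = 11110010 matches 11110xxx → 4-byte sequence.
Byte 1: 0xF2 = 11110010, payload 010 (3 bits).
Byte 2: 0x9B = 10011011 (10xxxxxx ✓), payload 011011.
Byte 3: 0xBA = 10111010 (10xxxxxx ✓), payload 111010.
Byte 4: 0xBF = 10111111 (10xxxxxx ✓), payload 111111.
Concatenate: 010011011111010111111 = 0x9BEBF (21 bits → U+9BEBF).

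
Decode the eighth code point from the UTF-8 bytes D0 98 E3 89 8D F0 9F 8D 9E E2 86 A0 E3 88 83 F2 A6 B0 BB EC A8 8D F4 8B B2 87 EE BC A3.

Offset 0: leading byte 0xD0 = 11010000 → 2-byte char #1 = D0 98.
Offset 2: leading byte 0xE3 = 11100011 → 3-byte char #2 = E3 89 8D.
Offset 5: leading byte 0xF0 = 11110000 → 4-byte char #3 = F0 9F 8D 9E.
Offset 9: leading byte 0xE2 = 11100010 → 3-byte char #4 = E2 86 A0.
Offset 12: leading byte 0xE3 = 11100011 → 3-byte char #5 = E3 88 83.
Offset 15: leading byte 0xF2 = 11110010 → 4-byte char #6 = F2 A6 B0 BB.
Offset 19: leading byte 0xEC = 11101100 → 3-byte char #7 = EC A8 8D.
Offset 22: leading byte 0xF4 = 11110100 → 4-byte char #8 = F4 8B B2 87.
Leading byte 0xF4 = 11110100 matches 11110xxx → 4-byte sequence.
Byte 1: 0xF4 = 11110100, payload 100 (3 bits).
Byte 2: 0x8B = 10001011 (10xxxxxx ✓), payload 001011.
Byte 3: 0xB2 = 10110010 (10xxxxxx ✓), payload 110010.
Byte 4: 0x87 = 10000111 (10xxxxxx ✓), payload 000111.
Concatenate: 100001011110010000111 = 0x10BC87 (21 bits → U+10BC87).

U+10BC87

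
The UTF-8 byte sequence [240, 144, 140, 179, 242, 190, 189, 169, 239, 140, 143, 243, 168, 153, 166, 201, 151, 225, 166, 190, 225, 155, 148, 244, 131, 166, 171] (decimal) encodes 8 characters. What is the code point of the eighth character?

U+1039AB

Offset 0: leading byte 0xF0 = 11110000 → 4-byte char #1 = F0 90 8C B3.
Offset 4: leading byte 0xF2 = 11110010 → 4-byte char #2 = F2 BE BD A9.
Offset 8: leading byte 0xEF = 11101111 → 3-byte char #3 = EF 8C 8F.
Offset 11: leading byte 0xF3 = 11110011 → 4-byte char #4 = F3 A8 99 A6.
Offset 15: leading byte 0xC9 = 11001001 → 2-byte char #5 = C9 97.
Offset 17: leading byte 0xE1 = 11100001 → 3-byte char #6 = E1 A6 BE.
Offset 20: leading byte 0xE1 = 11100001 → 3-byte char #7 = E1 9B 94.
Offset 23: leading byte 0xF4 = 11110100 → 4-byte char #8 = F4 83 A6 AB.
Leading byte 0xF4 = 11110100 matches 11110xxx → 4-byte sequence.
Byte 1: 0xF4 = 11110100, payload 100 (3 bits).
Byte 2: 0x83 = 10000011 (10xxxxxx ✓), payload 000011.
Byte 3: 0xA6 = 10100110 (10xxxxxx ✓), payload 100110.
Byte 4: 0xAB = 10101011 (10xxxxxx ✓), payload 101011.
Concatenate: 100000011100110101011 = 0x1039AB (21 bits → U+1039AB).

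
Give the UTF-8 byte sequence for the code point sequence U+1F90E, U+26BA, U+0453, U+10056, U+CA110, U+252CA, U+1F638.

U+1F90E: 4-byte form → F0 9F A4 8E.
U+26BA: 3-byte form → E2 9A BA.
U+0453: 2-byte form → D1 93.
U+10056: 4-byte form → F0 90 81 96.
U+CA110: 4-byte form → F3 8A 84 90.
U+252CA: 4-byte form → F0 A5 8B 8A.
U+1F638: 4-byte form → F0 9F 98 B8.
Concatenated (25 bytes): F0 9F A4 8E E2 9A BA D1 93 F0 90 81 96 F3 8A 84 90 F0 A5 8B 8A F0 9F 98 B8.

F0 9F A4 8E E2 9A BA D1 93 F0 90 81 96 F3 8A 84 90 F0 A5 8B 8A F0 9F 98 B8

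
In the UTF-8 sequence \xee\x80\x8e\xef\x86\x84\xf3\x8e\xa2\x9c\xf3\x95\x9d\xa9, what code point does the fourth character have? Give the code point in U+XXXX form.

U+D5769

Offset 0: leading byte 0xEE = 11101110 → 3-byte char #1 = EE 80 8E.
Offset 3: leading byte 0xEF = 11101111 → 3-byte char #2 = EF 86 84.
Offset 6: leading byte 0xF3 = 11110011 → 4-byte char #3 = F3 8E A2 9C.
Offset 10: leading byte 0xF3 = 11110011 → 4-byte char #4 = F3 95 9D A9.
Leading byte 0xF3 = 11110011 matches 11110xxx → 4-byte sequence.
Byte 1: 0xF3 = 11110011, payload 011 (3 bits).
Byte 2: 0x95 = 10010101 (10xxxxxx ✓), payload 010101.
Byte 3: 0x9D = 10011101 (10xxxxxx ✓), payload 011101.
Byte 4: 0xA9 = 10101001 (10xxxxxx ✓), payload 101001.
Concatenate: 011010101011101101001 = 0xD5769 (21 bits → U+D5769).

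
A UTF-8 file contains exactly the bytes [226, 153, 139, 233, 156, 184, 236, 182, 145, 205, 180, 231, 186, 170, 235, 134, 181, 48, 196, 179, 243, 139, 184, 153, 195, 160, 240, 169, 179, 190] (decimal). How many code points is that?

Byte at offset 0: 0xE2 = 11100010 → 3-byte char (#1). Advance 3.
Byte at offset 3: 0xE9 = 11101001 → 3-byte char (#2). Advance 3.
Byte at offset 6: 0xEC = 11101100 → 3-byte char (#3). Advance 3.
Byte at offset 9: 0xCD = 11001101 → 2-byte char (#4). Advance 2.
Byte at offset 11: 0xE7 = 11100111 → 3-byte char (#5). Advance 3.
Byte at offset 14: 0xEB = 11101011 → 3-byte char (#6). Advance 3.
Byte at offset 17: 0x30 = 00110000 → 1-byte char (#7). Advance 1.
Byte at offset 18: 0xC4 = 11000100 → 2-byte char (#8). Advance 2.
Byte at offset 20: 0xF3 = 11110011 → 4-byte char (#9). Advance 4.
Byte at offset 24: 0xC3 = 11000011 → 2-byte char (#10). Advance 2.
Byte at offset 26: 0xF0 = 11110000 → 4-byte char (#11). Advance 4.
Reached end at offset 30 after 11 code points.

11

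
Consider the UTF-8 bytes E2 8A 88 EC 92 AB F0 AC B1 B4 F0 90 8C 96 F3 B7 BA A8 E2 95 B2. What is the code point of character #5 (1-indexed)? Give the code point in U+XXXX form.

Offset 0: leading byte 0xE2 = 11100010 → 3-byte char #1 = E2 8A 88.
Offset 3: leading byte 0xEC = 11101100 → 3-byte char #2 = EC 92 AB.
Offset 6: leading byte 0xF0 = 11110000 → 4-byte char #3 = F0 AC B1 B4.
Offset 10: leading byte 0xF0 = 11110000 → 4-byte char #4 = F0 90 8C 96.
Offset 14: leading byte 0xF3 = 11110011 → 4-byte char #5 = F3 B7 BA A8.
Leading byte 0xF3 = 11110011 matches 11110xxx → 4-byte sequence.
Byte 1: 0xF3 = 11110011, payload 011 (3 bits).
Byte 2: 0xB7 = 10110111 (10xxxxxx ✓), payload 110111.
Byte 3: 0xBA = 10111010 (10xxxxxx ✓), payload 111010.
Byte 4: 0xA8 = 10101000 (10xxxxxx ✓), payload 101000.
Concatenate: 011110111111010101000 = 0xF7EA8 (21 bits → U+F7EA8).

U+F7EA8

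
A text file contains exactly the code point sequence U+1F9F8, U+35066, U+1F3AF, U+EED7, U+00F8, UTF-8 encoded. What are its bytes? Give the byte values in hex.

U+1F9F8: 4-byte form → F0 9F A7 B8.
U+35066: 4-byte form → F0 B5 81 A6.
U+1F3AF: 4-byte form → F0 9F 8E AF.
U+EED7: 3-byte form → EE BB 97.
U+00F8: 2-byte form → C3 B8.
Concatenated (17 bytes): F0 9F A7 B8 F0 B5 81 A6 F0 9F 8E AF EE BB 97 C3 B8.

F0 9F A7 B8 F0 B5 81 A6 F0 9F 8E AF EE BB 97 C3 B8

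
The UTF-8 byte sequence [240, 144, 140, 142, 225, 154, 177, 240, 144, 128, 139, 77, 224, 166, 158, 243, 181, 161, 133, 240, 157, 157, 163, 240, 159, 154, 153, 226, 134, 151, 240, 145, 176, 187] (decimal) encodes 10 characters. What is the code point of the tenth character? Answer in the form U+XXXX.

U+11C3B

Offset 0: leading byte 0xF0 = 11110000 → 4-byte char #1 = F0 90 8C 8E.
Offset 4: leading byte 0xE1 = 11100001 → 3-byte char #2 = E1 9A B1.
Offset 7: leading byte 0xF0 = 11110000 → 4-byte char #3 = F0 90 80 8B.
Offset 11: leading byte 0x4D = 01001101 → 1-byte char #4 = 4D.
Offset 12: leading byte 0xE0 = 11100000 → 3-byte char #5 = E0 A6 9E.
Offset 15: leading byte 0xF3 = 11110011 → 4-byte char #6 = F3 B5 A1 85.
Offset 19: leading byte 0xF0 = 11110000 → 4-byte char #7 = F0 9D 9D A3.
Offset 23: leading byte 0xF0 = 11110000 → 4-byte char #8 = F0 9F 9A 99.
Offset 27: leading byte 0xE2 = 11100010 → 3-byte char #9 = E2 86 97.
Offset 30: leading byte 0xF0 = 11110000 → 4-byte char #10 = F0 91 B0 BB.
Leading byte 0xF0 = 11110000 matches 11110xxx → 4-byte sequence.
Byte 1: 0xF0 = 11110000, payload 000 (3 bits).
Byte 2: 0x91 = 10010001 (10xxxxxx ✓), payload 010001.
Byte 3: 0xB0 = 10110000 (10xxxxxx ✓), payload 110000.
Byte 4: 0xBB = 10111011 (10xxxxxx ✓), payload 111011.
Concatenate: 000010001110000111011 = 0x11C3B (21 bits → U+11C3B).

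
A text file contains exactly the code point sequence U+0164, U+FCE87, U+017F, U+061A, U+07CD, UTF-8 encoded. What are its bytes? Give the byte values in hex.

C5 A4 F3 BC BA 87 C5 BF D8 9A DF 8D

U+0164: 2-byte form → C5 A4.
U+FCE87: 4-byte form → F3 BC BA 87.
U+017F: 2-byte form → C5 BF.
U+061A: 2-byte form → D8 9A.
U+07CD: 2-byte form → DF 8D.
Concatenated (12 bytes): C5 A4 F3 BC BA 87 C5 BF D8 9A DF 8D.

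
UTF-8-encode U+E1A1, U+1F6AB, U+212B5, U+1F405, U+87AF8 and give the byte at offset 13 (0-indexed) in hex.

U+E1A1 → 3-byte form EE 86 A1 at offsets 0–2.
U+1F6AB → 4-byte form F0 9F 9A AB at offsets 3–6.
U+212B5 → 4-byte form F0 A1 8A B5 at offsets 7–10.
U+1F405 → 4-byte form F0 9F 90 85 at offsets 11–14.
Offset 13 falls in char 4's range; it's byte 3 of F0 9F 90 85 = 0x90.

0x90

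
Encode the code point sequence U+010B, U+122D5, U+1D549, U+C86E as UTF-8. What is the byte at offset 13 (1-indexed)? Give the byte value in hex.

1-indexed offset 13 is 0-indexed offset 12.
U+010B → 2-byte form C4 8B at offsets 0–1.
U+122D5 → 4-byte form F0 92 8B 95 at offsets 2–5.
U+1D549 → 4-byte form F0 9D 95 89 at offsets 6–9.
U+C86E → 3-byte form EC A1 AE at offsets 10–12.
Offset 12 falls in char 4's range; it's byte 3 of EC A1 AE = 0xAE.

0xAE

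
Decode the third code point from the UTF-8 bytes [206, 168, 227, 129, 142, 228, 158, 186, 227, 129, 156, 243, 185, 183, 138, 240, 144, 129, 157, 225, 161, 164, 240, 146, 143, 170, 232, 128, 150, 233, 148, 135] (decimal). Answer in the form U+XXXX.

Offset 0: leading byte 0xCE = 11001110 → 2-byte char #1 = CE A8.
Offset 2: leading byte 0xE3 = 11100011 → 3-byte char #2 = E3 81 8E.
Offset 5: leading byte 0xE4 = 11100100 → 3-byte char #3 = E4 9E BA.
Leading byte 0xE4 = 11100100 matches 1110xxxx → 3-byte sequence.
Byte 1: 0xE4 = 11100100, payload 0100 (4 bits).
Byte 2: 0x9E = 10011110 (10xxxxxx ✓), payload 011110.
Byte 3: 0xBA = 10111010 (10xxxxxx ✓), payload 111010.
Concatenate: 0100011110111010 = 0x47BA (16 bits → U+47BA).

U+47BA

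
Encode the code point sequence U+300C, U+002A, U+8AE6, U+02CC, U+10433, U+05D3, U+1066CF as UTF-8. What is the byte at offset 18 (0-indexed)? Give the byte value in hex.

0x8F

U+300C → 3-byte form E3 80 8C at offsets 0–2.
U+002A → 1-byte form 2A at offsets 3–3.
U+8AE6 → 3-byte form E8 AB A6 at offsets 4–6.
U+02CC → 2-byte form CB 8C at offsets 7–8.
U+10433 → 4-byte form F0 90 90 B3 at offsets 9–12.
U+05D3 → 2-byte form D7 93 at offsets 13–14.
U+1066CF → 4-byte form F4 86 9B 8F at offsets 15–18.
Offset 18 falls in char 7's range; it's byte 4 of F4 86 9B 8F = 0x8F.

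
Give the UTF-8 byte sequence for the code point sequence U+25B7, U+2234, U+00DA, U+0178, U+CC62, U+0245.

U+25B7: 3-byte form → E2 96 B7.
U+2234: 3-byte form → E2 88 B4.
U+00DA: 2-byte form → C3 9A.
U+0178: 2-byte form → C5 B8.
U+CC62: 3-byte form → EC B1 A2.
U+0245: 2-byte form → C9 85.
Concatenated (15 bytes): E2 96 B7 E2 88 B4 C3 9A C5 B8 EC B1 A2 C9 85.

E2 96 B7 E2 88 B4 C3 9A C5 B8 EC B1 A2 C9 85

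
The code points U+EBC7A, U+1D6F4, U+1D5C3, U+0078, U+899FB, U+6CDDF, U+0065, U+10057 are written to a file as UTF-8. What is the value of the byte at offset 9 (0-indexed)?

U+EBC7A → 4-byte form F3 AB B1 BA at offsets 0–3.
U+1D6F4 → 4-byte form F0 9D 9B B4 at offsets 4–7.
U+1D5C3 → 4-byte form F0 9D 97 83 at offsets 8–11.
Offset 9 falls in char 3's range; it's byte 2 of F0 9D 97 83 = 0x9D.

0x9D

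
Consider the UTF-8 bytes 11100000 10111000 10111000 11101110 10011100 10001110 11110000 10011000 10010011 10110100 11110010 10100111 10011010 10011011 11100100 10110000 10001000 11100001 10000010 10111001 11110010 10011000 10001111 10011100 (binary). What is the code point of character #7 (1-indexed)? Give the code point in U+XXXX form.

U+983DC

Offset 0: leading byte 0xE0 = 11100000 → 3-byte char #1 = E0 B8 B8.
Offset 3: leading byte 0xEE = 11101110 → 3-byte char #2 = EE 9C 8E.
Offset 6: leading byte 0xF0 = 11110000 → 4-byte char #3 = F0 98 93 B4.
Offset 10: leading byte 0xF2 = 11110010 → 4-byte char #4 = F2 A7 9A 9B.
Offset 14: leading byte 0xE4 = 11100100 → 3-byte char #5 = E4 B0 88.
Offset 17: leading byte 0xE1 = 11100001 → 3-byte char #6 = E1 82 B9.
Offset 20: leading byte 0xF2 = 11110010 → 4-byte char #7 = F2 98 8F 9C.
Leading byte 0xF2 = 11110010 matches 11110xxx → 4-byte sequence.
Byte 1: 0xF2 = 11110010, payload 010 (3 bits).
Byte 2: 0x98 = 10011000 (10xxxxxx ✓), payload 011000.
Byte 3: 0x8F = 10001111 (10xxxxxx ✓), payload 001111.
Byte 4: 0x9C = 10011100 (10xxxxxx ✓), payload 011100.
Concatenate: 010011000001111011100 = 0x983DC (21 bits → U+983DC).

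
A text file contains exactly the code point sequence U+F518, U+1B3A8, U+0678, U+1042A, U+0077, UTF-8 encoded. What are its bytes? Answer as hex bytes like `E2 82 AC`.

U+F518: 3-byte form → EF 94 98.
U+1B3A8: 4-byte form → F0 9B 8E A8.
U+0678: 2-byte form → D9 B8.
U+1042A: 4-byte form → F0 90 90 AA.
U+0077: 1-byte form → 77.
Concatenated (14 bytes): EF 94 98 F0 9B 8E A8 D9 B8 F0 90 90 AA 77.

EF 94 98 F0 9B 8E A8 D9 B8 F0 90 90 AA 77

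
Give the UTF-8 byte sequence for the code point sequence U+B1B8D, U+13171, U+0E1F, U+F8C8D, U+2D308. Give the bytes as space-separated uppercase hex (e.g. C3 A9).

F2 B1 AE 8D F0 93 85 B1 E0 B8 9F F3 B8 B2 8D F0 AD 8C 88

U+B1B8D: 4-byte form → F2 B1 AE 8D.
U+13171: 4-byte form → F0 93 85 B1.
U+0E1F: 3-byte form → E0 B8 9F.
U+F8C8D: 4-byte form → F3 B8 B2 8D.
U+2D308: 4-byte form → F0 AD 8C 88.
Concatenated (19 bytes): F2 B1 AE 8D F0 93 85 B1 E0 B8 9F F3 B8 B2 8D F0 AD 8C 88.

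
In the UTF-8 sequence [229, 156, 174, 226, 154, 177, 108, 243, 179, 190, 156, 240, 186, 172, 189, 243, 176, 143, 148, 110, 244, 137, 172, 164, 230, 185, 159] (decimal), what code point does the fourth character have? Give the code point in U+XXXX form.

U+F3F9C

Offset 0: leading byte 0xE5 = 11100101 → 3-byte char #1 = E5 9C AE.
Offset 3: leading byte 0xE2 = 11100010 → 3-byte char #2 = E2 9A B1.
Offset 6: leading byte 0x6C = 01101100 → 1-byte char #3 = 6C.
Offset 7: leading byte 0xF3 = 11110011 → 4-byte char #4 = F3 B3 BE 9C.
Leading byte 0xF3 = 11110011 matches 11110xxx → 4-byte sequence.
Byte 1: 0xF3 = 11110011, payload 011 (3 bits).
Byte 2: 0xB3 = 10110011 (10xxxxxx ✓), payload 110011.
Byte 3: 0xBE = 10111110 (10xxxxxx ✓), payload 111110.
Byte 4: 0x9C = 10011100 (10xxxxxx ✓), payload 011100.
Concatenate: 011110011111110011100 = 0xF3F9C (21 bits → U+F3F9C).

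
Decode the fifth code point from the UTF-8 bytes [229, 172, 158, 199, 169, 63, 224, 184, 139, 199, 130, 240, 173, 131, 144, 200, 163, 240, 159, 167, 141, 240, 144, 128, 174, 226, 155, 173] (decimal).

U+01C2

Offset 0: leading byte 0xE5 = 11100101 → 3-byte char #1 = E5 AC 9E.
Offset 3: leading byte 0xC7 = 11000111 → 2-byte char #2 = C7 A9.
Offset 5: leading byte 0x3F = 00111111 → 1-byte char #3 = 3F.
Offset 6: leading byte 0xE0 = 11100000 → 3-byte char #4 = E0 B8 8B.
Offset 9: leading byte 0xC7 = 11000111 → 2-byte char #5 = C7 82.
Leading byte 0xC7 = 11000111 matches 110xxxxx → 2-byte sequence.
Byte 1: 0xC7 = 11000111, payload 00111 (5 bits).
Byte 2: 0x82 = 10000010 (10xxxxxx ✓), payload 000010.
Concatenate: 00111000010 = 0x1C2 (11 bits → U+01C2).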